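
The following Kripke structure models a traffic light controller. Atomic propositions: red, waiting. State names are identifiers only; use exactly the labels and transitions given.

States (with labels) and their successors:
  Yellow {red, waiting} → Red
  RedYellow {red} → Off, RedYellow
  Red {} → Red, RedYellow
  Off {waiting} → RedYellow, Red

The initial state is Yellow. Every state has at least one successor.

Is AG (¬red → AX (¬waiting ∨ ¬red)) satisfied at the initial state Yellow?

Satisfied

States satisfying ¬red → AX (¬waiting ∨ ¬red): {Yellow, RedYellow, Red, Off}.
States satisfying AG (¬red → AX (¬waiting ∨ ¬red)): {Yellow, RedYellow, Red, Off}.
Every state reachable from Yellow satisfies ¬red → AX (¬waiting ∨ ¬red).
Yellow ∈ Sat(AG (¬red → AX (¬waiting ∨ ¬red))).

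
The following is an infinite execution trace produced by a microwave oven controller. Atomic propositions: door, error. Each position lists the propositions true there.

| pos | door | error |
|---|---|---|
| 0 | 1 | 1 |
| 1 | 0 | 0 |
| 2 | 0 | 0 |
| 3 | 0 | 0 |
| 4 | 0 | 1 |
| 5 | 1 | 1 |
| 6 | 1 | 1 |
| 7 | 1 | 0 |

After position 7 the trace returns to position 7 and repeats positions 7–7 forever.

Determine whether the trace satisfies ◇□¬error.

□¬error holds at position 7, which is reachable from 0, so ◇□¬error holds.

Yes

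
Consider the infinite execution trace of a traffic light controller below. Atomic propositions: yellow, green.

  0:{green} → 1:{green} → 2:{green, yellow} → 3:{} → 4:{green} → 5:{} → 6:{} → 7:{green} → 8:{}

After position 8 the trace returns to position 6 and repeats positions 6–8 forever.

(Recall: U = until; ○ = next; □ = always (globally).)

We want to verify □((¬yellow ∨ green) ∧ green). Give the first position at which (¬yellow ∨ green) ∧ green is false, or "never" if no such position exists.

Check (¬yellow ∨ green) ∧ green at each position in order: 0 ✓, 1 ✓, 2 ✓.
At position 3 the labels are {}, so (¬yellow ∨ green) ∧ green is false there. This is the first violation.

3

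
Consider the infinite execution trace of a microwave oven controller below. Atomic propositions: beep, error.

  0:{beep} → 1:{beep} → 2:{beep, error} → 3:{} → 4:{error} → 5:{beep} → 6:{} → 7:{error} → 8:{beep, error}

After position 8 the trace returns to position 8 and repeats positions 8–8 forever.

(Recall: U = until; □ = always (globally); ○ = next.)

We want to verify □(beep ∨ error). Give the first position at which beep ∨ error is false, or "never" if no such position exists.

3

Check beep ∨ error at each position in order: 0 ✓, 1 ✓, 2 ✓.
At position 3 the labels are {}, so beep ∨ error is false there. This is the first violation.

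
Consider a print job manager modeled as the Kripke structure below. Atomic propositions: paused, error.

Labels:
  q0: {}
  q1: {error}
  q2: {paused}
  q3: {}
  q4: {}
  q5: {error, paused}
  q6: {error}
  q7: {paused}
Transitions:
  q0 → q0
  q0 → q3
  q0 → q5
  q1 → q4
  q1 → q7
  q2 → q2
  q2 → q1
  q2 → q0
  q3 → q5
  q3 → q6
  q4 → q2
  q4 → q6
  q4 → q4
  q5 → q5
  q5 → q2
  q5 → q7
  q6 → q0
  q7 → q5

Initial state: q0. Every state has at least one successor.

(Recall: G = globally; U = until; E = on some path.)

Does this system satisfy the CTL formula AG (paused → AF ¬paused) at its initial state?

No

States satisfying paused → AF ¬paused: {q0, q1, q3, q4, q6}.
States satisfying AG (paused → AF ¬paused): ∅.
q2 is reachable from q0 and violates paused → AF ¬paused, so AG fails at q0.
q0 ∉ Sat(AG (paused → AF ¬paused)).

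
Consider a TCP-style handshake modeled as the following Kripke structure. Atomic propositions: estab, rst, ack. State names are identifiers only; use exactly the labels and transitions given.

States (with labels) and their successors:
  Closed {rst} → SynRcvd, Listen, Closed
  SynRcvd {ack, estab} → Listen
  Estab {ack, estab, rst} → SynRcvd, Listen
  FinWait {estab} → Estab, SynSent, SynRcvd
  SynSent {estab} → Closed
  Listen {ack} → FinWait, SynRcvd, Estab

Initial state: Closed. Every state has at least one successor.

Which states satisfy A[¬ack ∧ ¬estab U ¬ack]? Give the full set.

{Closed, FinWait, SynSent}

States satisfying ¬ack ∧ ¬estab: {Closed}.
States satisfying ¬ack: {Closed, FinWait, SynSent}.
States satisfying A[¬ack ∧ ¬estab U ¬ack]: {Closed, FinWait, SynSent}.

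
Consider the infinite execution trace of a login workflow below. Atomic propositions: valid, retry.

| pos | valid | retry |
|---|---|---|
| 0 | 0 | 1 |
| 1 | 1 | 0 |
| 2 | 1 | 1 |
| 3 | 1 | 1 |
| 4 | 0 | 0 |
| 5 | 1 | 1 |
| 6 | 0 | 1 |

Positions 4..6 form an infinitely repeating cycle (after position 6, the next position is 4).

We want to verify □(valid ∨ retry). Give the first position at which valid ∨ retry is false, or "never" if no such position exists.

4

Check valid ∨ retry at each position in order: 0 ✓, 1 ✓, 2 ✓, 3 ✓.
At position 4 the labels are {}, so valid ∨ retry is false there. This is the first violation.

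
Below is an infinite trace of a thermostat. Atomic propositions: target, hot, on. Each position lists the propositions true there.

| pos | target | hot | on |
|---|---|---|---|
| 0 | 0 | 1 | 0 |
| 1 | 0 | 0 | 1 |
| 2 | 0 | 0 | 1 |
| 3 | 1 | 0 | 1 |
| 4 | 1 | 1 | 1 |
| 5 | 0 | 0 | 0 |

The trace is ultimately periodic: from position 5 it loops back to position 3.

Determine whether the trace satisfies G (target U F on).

Satisfied

target U F on holds at every position 0..5, and those are all positions ever visited, so G (target U F on) holds.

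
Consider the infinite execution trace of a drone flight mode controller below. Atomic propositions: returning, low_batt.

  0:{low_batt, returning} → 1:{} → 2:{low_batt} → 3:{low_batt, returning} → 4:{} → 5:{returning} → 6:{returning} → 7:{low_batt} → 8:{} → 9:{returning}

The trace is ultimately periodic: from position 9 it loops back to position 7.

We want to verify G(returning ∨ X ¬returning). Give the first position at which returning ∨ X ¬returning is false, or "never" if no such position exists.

Check returning ∨ X ¬returning at each position in order: 0 ✓, 1 ✓.
At position 2 the labels are {low_batt} and the next position 3 has {low_batt, returning}, so returning ∨ X ¬returning is false there. This is the first violation.

2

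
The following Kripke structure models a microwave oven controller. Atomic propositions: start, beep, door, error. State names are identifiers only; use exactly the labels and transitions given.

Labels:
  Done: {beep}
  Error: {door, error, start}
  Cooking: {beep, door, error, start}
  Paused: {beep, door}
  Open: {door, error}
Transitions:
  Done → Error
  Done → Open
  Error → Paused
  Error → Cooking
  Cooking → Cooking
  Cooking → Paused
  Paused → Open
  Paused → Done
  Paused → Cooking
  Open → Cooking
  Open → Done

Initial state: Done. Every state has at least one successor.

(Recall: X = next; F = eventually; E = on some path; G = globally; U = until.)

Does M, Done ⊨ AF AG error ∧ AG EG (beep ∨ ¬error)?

Violated

States satisfying AG error: ∅.
States satisfying AF AG error: ∅.
States satisfying EG (beep ∨ ¬error): {Cooking, Paused}.
States satisfying AG EG (beep ∨ ¬error): ∅.
States satisfying AF AG error ∧ AG EG (beep ∨ ¬error): ∅.
Done ∉ Sat(AF AG error ∧ AG EG (beep ∨ ¬error)).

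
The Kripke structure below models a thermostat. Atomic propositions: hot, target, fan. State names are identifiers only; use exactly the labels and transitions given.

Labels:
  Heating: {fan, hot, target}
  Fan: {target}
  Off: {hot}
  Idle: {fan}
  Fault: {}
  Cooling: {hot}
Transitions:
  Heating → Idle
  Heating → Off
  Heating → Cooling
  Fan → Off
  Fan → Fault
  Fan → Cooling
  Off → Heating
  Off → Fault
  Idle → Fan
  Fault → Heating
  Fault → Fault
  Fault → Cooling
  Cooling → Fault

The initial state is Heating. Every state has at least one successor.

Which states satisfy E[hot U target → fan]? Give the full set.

{Heating, Off, Idle, Fault, Cooling}

States satisfying hot: {Heating, Off, Cooling}.
States satisfying target → fan: {Heating, Off, Idle, Fault, Cooling}.
States satisfying E[hot U target → fan]: {Heating, Off, Idle, Fault, Cooling}.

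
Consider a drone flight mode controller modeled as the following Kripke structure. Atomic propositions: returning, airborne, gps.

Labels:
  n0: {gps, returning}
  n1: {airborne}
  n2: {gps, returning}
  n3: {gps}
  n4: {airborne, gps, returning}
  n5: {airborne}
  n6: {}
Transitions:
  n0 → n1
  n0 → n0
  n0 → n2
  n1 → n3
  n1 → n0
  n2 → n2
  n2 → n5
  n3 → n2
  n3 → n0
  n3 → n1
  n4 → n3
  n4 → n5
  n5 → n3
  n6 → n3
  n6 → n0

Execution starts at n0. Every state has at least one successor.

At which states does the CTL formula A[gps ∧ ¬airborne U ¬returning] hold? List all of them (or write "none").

States satisfying gps ∧ ¬airborne: {n0, n2, n3}.
States satisfying ¬returning: {n1, n3, n5, n6}.
States satisfying A[gps ∧ ¬airborne U ¬returning]: {n1, n3, n5, n6}.

{n1, n3, n5, n6}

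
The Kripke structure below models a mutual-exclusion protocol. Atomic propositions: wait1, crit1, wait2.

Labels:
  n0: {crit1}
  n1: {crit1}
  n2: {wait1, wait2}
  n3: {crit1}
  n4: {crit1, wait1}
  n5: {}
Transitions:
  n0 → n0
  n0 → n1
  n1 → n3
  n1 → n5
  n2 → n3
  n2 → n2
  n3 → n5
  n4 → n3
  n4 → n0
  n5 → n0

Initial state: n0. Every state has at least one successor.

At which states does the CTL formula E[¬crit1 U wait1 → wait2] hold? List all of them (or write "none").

States satisfying ¬crit1: {n2, n5}.
States satisfying wait1 → wait2: {n0, n1, n2, n3, n5}.
States satisfying E[¬crit1 U wait1 → wait2]: {n0, n1, n2, n3, n5}.

{n0, n1, n2, n3, n5}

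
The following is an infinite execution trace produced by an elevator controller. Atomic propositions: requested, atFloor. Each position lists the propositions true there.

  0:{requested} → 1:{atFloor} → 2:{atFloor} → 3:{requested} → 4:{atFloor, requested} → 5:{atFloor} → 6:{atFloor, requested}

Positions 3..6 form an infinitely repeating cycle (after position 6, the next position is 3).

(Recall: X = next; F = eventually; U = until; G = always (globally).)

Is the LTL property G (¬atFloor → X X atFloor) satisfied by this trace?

Yes

¬atFloor → X X atFloor holds at every position 0..6, and those are all positions ever visited, so G (¬atFloor → X X atFloor) holds.
Positions where ¬atFloor holds: 0, 3.
Check X X atFloor at each: 0→ok, 3→ok.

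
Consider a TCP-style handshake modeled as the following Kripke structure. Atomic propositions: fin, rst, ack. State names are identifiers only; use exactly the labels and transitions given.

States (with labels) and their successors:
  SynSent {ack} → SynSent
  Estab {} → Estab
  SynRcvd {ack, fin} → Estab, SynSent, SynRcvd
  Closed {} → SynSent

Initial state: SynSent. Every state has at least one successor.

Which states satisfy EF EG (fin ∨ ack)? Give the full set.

States satisfying EG (fin ∨ ack): {SynSent, SynRcvd}.
States satisfying EF EG (fin ∨ ack): {SynSent, SynRcvd, Closed}.

{SynSent, SynRcvd, Closed}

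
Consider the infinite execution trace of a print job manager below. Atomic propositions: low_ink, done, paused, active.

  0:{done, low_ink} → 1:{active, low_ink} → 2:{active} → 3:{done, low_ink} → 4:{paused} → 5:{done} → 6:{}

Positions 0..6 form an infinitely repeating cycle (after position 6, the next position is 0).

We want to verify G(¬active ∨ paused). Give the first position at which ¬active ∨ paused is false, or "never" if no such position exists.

1

Check ¬active ∨ paused at each position in order: 0 ✓.
At position 1 the labels are {active, low_ink}, so ¬active ∨ paused is false there. This is the first violation.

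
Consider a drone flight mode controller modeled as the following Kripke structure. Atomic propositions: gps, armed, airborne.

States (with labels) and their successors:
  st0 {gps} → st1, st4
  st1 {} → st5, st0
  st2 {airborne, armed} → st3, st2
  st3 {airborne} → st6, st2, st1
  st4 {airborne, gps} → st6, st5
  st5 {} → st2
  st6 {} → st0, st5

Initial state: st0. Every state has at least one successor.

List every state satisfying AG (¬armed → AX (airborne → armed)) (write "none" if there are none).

States satisfying ¬armed → AX (airborne → armed): {st1, st2, st3, st4, st5, st6}.
States satisfying AG (¬armed → AX (airborne → armed)): ∅.

none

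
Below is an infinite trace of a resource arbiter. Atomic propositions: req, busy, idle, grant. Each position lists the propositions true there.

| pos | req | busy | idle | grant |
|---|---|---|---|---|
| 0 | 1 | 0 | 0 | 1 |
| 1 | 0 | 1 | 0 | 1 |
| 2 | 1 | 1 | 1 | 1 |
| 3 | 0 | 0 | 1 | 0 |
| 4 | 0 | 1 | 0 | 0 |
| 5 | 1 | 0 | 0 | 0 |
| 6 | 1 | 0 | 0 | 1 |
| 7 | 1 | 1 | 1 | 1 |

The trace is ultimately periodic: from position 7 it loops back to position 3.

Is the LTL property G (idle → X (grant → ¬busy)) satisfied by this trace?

idle → X (grant → ¬busy) holds at every position 0..7, and those are all positions ever visited, so G (idle → X (grant → ¬busy)) holds.
Positions where idle holds: 2, 3, 7.
Check X (grant → ¬busy) at each: 2→ok, 3→ok, 7→ok.

Satisfied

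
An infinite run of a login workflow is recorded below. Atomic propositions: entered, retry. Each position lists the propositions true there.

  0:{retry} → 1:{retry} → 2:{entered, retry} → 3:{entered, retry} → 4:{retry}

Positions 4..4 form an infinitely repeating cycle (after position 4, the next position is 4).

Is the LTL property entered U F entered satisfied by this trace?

Satisfied

Walking from position 0: F entered first holds at position 0, and entered holds at every earlier position along the way, so entered U F entered holds.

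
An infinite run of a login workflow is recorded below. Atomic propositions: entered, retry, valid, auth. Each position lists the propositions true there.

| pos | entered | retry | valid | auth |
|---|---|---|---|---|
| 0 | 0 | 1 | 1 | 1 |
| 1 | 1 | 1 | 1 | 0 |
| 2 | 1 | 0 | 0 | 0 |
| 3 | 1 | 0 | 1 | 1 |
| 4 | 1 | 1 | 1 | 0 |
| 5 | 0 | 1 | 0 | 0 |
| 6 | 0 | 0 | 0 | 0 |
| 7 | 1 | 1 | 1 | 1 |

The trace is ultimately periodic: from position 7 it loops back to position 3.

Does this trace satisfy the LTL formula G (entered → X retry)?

entered → X retry must hold at every position from 0 onward. It fails at position 1, so G (entered → X retry) is false.
Positions where entered holds: 1, 2, 3, 4, 7.
Check X retry at each: 1→fails, 2→fails, 3→ok, 4→ok, 7→fails.

Violated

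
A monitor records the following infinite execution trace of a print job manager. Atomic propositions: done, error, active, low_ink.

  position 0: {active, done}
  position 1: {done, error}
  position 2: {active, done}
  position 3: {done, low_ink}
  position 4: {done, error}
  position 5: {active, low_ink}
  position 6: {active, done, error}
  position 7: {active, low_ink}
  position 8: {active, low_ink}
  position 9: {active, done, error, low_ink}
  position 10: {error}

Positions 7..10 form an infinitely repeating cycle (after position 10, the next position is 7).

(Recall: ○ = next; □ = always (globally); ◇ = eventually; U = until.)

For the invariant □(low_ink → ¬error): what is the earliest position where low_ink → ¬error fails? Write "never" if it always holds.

9

Check low_ink → ¬error at each position in order: 0 ✓, 1 ✓, 2 ✓, 3 ✓, 4 ✓, 5 ✓, 6 ✓, 7 ✓, 8 ✓.
At position 9 the labels are {active, done, error, low_ink}, so low_ink → ¬error is false there. This is the first violation.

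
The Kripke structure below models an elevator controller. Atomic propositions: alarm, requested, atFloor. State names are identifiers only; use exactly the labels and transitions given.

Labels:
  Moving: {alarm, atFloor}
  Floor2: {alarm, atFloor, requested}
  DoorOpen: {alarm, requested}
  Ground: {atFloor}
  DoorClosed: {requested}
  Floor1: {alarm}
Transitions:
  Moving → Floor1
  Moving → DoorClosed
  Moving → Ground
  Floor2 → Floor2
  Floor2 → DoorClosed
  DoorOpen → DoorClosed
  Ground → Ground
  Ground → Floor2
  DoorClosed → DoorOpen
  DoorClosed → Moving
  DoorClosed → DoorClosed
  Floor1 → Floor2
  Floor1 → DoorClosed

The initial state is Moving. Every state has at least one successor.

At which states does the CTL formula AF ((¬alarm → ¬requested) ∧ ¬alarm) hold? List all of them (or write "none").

{Ground}

States satisfying (¬alarm → ¬requested) ∧ ¬alarm: {Ground}.
States satisfying AF ((¬alarm → ¬requested) ∧ ¬alarm): {Ground}.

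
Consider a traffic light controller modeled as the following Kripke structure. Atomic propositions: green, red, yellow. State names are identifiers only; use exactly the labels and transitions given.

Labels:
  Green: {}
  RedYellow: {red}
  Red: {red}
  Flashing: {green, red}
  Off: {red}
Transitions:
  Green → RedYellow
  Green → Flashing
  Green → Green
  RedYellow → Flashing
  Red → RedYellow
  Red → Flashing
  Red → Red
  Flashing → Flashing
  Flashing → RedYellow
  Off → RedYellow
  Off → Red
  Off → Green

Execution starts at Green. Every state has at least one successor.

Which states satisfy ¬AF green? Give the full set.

{Green, Red, Off}

States satisfying green: {Flashing}.
States satisfying AF green: {RedYellow, Flashing}.
States satisfying ¬AF green: {Green, Red, Off}.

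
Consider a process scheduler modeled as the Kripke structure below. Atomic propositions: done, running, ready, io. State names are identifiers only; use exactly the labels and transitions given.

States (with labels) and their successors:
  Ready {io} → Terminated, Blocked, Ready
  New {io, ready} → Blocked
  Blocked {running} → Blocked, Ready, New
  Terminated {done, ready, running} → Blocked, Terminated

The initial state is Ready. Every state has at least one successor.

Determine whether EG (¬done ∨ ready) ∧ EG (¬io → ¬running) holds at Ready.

States satisfying ¬done ∨ ready: {Ready, New, Blocked, Terminated}.
States satisfying EG (¬done ∨ ready): {Ready, New, Blocked, Terminated}.
States satisfying ¬io → ¬running: {Ready, New}.
States satisfying EG (¬io → ¬running): {Ready}.
States satisfying EG (¬done ∨ ready) ∧ EG (¬io → ¬running): {Ready}.
Ready ∈ Sat(EG (¬done ∨ ready) ∧ EG (¬io → ¬running)).

Satisfied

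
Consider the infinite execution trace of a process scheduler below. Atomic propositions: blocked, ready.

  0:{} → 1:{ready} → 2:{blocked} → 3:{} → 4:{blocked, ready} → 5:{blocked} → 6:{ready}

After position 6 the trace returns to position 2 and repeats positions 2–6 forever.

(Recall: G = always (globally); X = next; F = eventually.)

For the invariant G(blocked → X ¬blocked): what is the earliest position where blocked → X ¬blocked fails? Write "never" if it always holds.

Check blocked → X ¬blocked at each position in order: 0 ✓, 1 ✓, 2 ✓, 3 ✓.
At position 4 the labels are {blocked, ready} and the next position 5 has {blocked}, so blocked → X ¬blocked is false there. This is the first violation.

4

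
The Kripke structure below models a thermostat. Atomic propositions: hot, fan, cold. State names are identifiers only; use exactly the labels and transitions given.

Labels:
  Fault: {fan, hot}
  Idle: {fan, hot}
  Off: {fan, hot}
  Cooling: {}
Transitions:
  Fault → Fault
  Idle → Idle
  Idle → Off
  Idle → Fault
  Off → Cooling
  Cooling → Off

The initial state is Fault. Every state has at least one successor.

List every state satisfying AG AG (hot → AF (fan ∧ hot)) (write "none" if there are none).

{Fault, Idle, Off, Cooling}

States satisfying AG (hot → AF (fan ∧ hot)): {Fault, Idle, Off, Cooling}.
States satisfying AG AG (hot → AF (fan ∧ hot)): {Fault, Idle, Off, Cooling}.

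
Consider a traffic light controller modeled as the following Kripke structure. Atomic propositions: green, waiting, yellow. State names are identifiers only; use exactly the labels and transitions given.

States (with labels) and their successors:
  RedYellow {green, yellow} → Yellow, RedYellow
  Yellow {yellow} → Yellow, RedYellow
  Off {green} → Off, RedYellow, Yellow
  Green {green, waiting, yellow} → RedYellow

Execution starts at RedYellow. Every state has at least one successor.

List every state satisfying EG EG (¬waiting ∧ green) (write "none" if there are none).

{RedYellow, Off}

States satisfying EG (¬waiting ∧ green): {RedYellow, Off}.
States satisfying EG EG (¬waiting ∧ green): {RedYellow, Off}.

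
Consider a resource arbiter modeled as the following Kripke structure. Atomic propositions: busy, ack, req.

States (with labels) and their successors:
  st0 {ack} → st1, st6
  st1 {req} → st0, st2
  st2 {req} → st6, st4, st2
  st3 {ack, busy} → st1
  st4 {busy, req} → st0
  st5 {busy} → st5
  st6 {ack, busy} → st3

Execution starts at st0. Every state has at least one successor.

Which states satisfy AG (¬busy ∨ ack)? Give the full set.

States satisfying ¬busy ∨ ack: {st0, st1, st2, st3, st6}.
States satisfying AG (¬busy ∨ ack): ∅.

none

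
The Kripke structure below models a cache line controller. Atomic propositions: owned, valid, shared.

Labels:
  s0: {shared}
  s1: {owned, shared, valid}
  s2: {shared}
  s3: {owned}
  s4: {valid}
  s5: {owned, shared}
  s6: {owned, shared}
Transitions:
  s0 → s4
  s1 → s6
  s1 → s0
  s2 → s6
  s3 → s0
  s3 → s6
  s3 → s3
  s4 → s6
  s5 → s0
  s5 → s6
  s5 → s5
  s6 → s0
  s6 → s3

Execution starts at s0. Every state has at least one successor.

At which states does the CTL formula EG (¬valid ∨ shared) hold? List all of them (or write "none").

{s1, s2, s3, s5, s6}

States satisfying ¬valid ∨ shared: {s0, s1, s2, s3, s5, s6}.
States satisfying EG (¬valid ∨ shared): {s1, s2, s3, s5, s6}.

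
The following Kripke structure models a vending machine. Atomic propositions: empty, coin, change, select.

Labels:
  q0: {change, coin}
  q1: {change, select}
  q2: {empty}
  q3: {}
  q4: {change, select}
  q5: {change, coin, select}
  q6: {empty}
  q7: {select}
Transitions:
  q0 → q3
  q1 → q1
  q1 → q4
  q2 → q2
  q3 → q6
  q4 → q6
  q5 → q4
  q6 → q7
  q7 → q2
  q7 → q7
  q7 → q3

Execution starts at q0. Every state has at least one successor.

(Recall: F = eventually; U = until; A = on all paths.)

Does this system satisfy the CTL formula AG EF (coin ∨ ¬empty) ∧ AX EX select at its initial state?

Violated

States satisfying EF (coin ∨ ¬empty): {q0, q1, q3, q4, q5, q6, q7}.
States satisfying AG EF (coin ∨ ¬empty): ∅.
States satisfying EX select: {q1, q5, q6, q7}.
States satisfying AX EX select: {q3, q4, q6}.
States satisfying AG EF (coin ∨ ¬empty) ∧ AX EX select: ∅.
q0 ∉ Sat(AG EF (coin ∨ ¬empty) ∧ AX EX select).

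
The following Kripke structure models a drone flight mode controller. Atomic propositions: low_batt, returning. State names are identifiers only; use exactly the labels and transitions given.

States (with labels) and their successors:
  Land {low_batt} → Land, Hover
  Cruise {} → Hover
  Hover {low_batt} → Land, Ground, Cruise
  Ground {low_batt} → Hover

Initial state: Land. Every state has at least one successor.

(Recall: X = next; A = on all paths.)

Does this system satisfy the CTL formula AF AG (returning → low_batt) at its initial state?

States satisfying AG (returning → low_batt): {Land, Cruise, Hover, Ground}.
States satisfying AF AG (returning → low_batt): {Land, Cruise, Hover, Ground}.
Land ∈ Sat(AF AG (returning → low_batt)).

Holds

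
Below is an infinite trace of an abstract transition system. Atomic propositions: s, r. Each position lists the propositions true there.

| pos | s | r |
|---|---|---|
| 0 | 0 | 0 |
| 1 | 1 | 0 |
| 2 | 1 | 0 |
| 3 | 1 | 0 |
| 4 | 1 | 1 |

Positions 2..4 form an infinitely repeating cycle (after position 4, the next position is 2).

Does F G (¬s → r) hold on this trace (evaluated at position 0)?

Holds

G (¬s → r) holds at position 1, which is reachable from 0, so F G (¬s → r) holds.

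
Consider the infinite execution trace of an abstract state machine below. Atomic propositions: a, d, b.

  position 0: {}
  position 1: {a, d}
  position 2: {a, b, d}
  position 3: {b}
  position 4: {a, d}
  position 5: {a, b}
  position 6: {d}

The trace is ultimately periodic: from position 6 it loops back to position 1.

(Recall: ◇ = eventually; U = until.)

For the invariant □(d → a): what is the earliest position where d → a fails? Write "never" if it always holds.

6

Check d → a at each position in order: 0 ✓, 1 ✓, 2 ✓, 3 ✓, 4 ✓, 5 ✓.
At position 6 the labels are {d}, so d → a is false there. This is the first violation.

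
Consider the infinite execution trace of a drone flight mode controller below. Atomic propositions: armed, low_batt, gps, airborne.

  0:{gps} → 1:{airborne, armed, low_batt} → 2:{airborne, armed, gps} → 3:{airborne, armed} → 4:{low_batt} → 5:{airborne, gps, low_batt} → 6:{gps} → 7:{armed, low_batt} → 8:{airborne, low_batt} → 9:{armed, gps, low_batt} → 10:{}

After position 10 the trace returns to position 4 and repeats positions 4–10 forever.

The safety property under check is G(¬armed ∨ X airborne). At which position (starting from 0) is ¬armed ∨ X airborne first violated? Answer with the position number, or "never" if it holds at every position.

3

Check ¬armed ∨ X airborne at each position in order: 0 ✓, 1 ✓, 2 ✓.
At position 3 the labels are {airborne, armed} and the next position 4 has {low_batt}, so ¬armed ∨ X airborne is false there. This is the first violation.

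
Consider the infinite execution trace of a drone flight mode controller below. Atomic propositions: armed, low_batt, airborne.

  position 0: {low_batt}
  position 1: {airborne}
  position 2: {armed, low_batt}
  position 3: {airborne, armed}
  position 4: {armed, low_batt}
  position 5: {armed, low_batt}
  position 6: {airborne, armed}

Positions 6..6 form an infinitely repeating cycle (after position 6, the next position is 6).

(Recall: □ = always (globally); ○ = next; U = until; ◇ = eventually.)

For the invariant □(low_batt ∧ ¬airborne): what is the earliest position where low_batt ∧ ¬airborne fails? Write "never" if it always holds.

Check low_batt ∧ ¬airborne at each position in order: 0 ✓.
At position 1 the labels are {airborne}, so low_batt ∧ ¬airborne is false there. This is the first violation.

1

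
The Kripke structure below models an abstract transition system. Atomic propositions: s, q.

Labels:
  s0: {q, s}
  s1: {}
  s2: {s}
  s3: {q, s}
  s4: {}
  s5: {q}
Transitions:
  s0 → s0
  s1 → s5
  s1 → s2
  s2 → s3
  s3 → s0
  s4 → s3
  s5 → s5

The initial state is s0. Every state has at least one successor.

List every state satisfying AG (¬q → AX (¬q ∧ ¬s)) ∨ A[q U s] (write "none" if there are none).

States satisfying ¬q → AX (¬q ∧ ¬s): {s0, s3, s5}.
States satisfying AG (¬q → AX (¬q ∧ ¬s)): {s0, s3, s5}.
States satisfying q: {s0, s3, s5}.
States satisfying s: {s0, s2, s3}.
States satisfying A[q U s]: {s0, s2, s3}.
States satisfying AG (¬q → AX (¬q ∧ ¬s)) ∨ A[q U s]: {s0, s2, s3, s5}.

{s0, s2, s3, s5}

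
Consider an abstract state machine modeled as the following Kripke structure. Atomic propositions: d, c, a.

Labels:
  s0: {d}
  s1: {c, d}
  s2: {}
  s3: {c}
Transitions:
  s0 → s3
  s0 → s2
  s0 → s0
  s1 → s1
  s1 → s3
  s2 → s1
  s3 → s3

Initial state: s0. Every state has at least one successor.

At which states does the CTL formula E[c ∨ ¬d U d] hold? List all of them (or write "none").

States satisfying c ∨ ¬d: {s1, s2, s3}.
States satisfying d: {s0, s1}.
States satisfying E[c ∨ ¬d U d]: {s0, s1, s2}.

{s0, s1, s2}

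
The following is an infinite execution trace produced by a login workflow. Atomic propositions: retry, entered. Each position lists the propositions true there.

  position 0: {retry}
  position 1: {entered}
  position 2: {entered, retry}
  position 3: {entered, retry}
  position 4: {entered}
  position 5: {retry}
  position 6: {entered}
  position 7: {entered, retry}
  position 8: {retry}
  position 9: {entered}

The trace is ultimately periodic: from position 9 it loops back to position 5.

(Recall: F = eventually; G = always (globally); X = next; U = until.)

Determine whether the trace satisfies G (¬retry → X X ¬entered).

No

¬retry → X X ¬entered must hold at every position from 0 onward. It fails at position 1, so G (¬retry → X X ¬entered) is false.
Positions where ¬retry holds: 1, 4, 6, 9.
Check X X ¬entered at each: 1→fails, 4→fails, 6→ok, 9→fails.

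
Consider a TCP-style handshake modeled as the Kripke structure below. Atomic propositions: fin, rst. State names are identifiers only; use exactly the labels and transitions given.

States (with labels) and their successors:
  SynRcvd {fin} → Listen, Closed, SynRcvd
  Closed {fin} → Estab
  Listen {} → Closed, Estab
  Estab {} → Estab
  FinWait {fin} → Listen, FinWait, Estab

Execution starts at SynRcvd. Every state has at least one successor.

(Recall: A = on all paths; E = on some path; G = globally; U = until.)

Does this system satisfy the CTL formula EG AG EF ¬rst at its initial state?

States satisfying AG EF ¬rst: {SynRcvd, Closed, Listen, Estab, FinWait}.
States satisfying EG AG EF ¬rst: {SynRcvd, Closed, Listen, Estab, FinWait}.
SynRcvd ∈ Sat(EG AG EF ¬rst).

Holds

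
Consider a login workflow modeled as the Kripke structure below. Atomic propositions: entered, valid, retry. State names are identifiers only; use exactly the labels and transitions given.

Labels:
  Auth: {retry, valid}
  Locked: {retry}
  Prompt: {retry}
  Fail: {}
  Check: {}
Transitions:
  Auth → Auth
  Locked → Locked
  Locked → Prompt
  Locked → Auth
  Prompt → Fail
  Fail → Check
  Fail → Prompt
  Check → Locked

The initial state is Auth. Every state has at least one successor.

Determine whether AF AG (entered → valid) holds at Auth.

States satisfying AG (entered → valid): {Auth, Locked, Prompt, Fail, Check}.
States satisfying AF AG (entered → valid): {Auth, Locked, Prompt, Fail, Check}.
Auth ∈ Sat(AF AG (entered → valid)).

Yes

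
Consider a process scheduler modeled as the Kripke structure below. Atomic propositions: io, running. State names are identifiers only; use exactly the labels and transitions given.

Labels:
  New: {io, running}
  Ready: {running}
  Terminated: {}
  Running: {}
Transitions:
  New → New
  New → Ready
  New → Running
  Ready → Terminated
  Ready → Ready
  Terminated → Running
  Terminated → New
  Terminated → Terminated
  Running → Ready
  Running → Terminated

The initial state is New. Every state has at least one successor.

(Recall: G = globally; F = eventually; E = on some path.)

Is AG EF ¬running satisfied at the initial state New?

States satisfying EF ¬running: {New, Ready, Terminated, Running}.
States satisfying AG EF ¬running: {New, Ready, Terminated, Running}.
Every state reachable from New satisfies EF ¬running.
New ∈ Sat(AG EF ¬running).

Holds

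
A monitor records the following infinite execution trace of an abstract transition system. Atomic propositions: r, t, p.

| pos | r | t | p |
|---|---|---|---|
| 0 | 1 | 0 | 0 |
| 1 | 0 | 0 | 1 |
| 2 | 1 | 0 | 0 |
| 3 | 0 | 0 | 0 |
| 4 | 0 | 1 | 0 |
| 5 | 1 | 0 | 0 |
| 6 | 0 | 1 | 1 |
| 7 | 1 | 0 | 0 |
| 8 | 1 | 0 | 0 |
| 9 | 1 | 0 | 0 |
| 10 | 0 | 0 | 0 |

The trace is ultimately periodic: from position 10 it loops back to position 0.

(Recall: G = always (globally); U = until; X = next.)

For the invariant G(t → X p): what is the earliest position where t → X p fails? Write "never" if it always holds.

Check t → X p at each position in order: 0 ✓, 1 ✓, 2 ✓, 3 ✓.
At position 4 the labels are {t} and the next position 5 has {r}, so t → X p is false there. This is the first violation.

4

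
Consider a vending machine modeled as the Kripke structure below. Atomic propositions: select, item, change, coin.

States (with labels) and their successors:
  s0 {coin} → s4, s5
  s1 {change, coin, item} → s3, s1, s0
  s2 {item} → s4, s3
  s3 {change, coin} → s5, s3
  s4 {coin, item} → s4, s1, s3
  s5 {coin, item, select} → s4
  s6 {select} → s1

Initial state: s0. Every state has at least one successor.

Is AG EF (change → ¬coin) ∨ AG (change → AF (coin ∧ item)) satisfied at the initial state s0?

Satisfied

States satisfying EF (change → ¬coin): {s0, s1, s2, s3, s4, s5, s6}.
States satisfying AG EF (change → ¬coin): {s0, s1, s2, s3, s4, s5, s6}.
States satisfying change → AF (coin ∧ item): {s0, s1, s2, s4, s5, s6}.
States satisfying AG (change → AF (coin ∧ item)): ∅.
States satisfying AG EF (change → ¬coin) ∨ AG (change → AF (coin ∧ item)): {s0, s1, s2, s3, s4, s5, s6}.
s0 ∈ Sat(AG EF (change → ¬coin) ∨ AG (change → AF (coin ∧ item))).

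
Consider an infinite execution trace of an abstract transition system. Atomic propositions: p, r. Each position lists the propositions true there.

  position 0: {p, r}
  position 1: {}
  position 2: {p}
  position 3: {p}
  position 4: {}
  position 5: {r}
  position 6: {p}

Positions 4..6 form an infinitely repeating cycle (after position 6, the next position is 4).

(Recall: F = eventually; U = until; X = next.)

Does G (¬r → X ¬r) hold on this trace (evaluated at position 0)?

¬r → X ¬r must hold at every position from 0 onward. It fails at position 4, so G (¬r → X ¬r) is false.
Positions where ¬r holds: 1, 2, 3, 4, 6.
Check X ¬r at each: 1→ok, 2→ok, 3→ok, 4→fails, 6→ok.

Violated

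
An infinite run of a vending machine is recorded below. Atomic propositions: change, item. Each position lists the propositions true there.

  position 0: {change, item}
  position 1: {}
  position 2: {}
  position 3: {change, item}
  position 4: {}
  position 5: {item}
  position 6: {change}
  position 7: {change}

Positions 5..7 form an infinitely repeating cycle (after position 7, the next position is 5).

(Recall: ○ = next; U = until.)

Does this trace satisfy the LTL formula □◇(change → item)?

Holds

◇(change → item) holds at every position 0..7, and those are all positions ever visited, so □◇(change → item) holds.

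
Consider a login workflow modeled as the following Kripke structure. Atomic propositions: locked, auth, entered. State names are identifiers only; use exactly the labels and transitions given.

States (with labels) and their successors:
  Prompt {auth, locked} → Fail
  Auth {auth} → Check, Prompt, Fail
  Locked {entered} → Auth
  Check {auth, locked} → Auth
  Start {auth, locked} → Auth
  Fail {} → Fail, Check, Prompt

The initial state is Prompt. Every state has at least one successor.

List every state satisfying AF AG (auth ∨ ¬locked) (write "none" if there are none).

States satisfying AG (auth ∨ ¬locked): {Prompt, Auth, Locked, Check, Start, Fail}.
States satisfying AF AG (auth ∨ ¬locked): {Prompt, Auth, Locked, Check, Start, Fail}.

{Prompt, Auth, Locked, Check, Start, Fail}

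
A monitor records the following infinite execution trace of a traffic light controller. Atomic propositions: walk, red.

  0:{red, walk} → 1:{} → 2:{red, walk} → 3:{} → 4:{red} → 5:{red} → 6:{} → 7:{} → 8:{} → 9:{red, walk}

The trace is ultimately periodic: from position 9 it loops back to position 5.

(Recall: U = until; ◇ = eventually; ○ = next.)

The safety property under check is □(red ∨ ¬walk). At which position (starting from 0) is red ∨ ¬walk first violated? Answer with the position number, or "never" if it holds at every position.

red ∨ ¬walk holds at every position 0..9, and those are all the positions the trace ever visits, so the invariant □(red ∨ ¬walk) is never violated.

never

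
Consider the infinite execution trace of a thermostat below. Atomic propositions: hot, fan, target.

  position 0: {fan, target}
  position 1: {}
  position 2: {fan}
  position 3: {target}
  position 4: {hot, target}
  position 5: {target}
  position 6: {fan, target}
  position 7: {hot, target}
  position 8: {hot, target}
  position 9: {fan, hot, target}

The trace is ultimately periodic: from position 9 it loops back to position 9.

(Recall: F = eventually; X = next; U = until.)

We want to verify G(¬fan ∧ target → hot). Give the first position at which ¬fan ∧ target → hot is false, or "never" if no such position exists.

3

Check ¬fan ∧ target → hot at each position in order: 0 ✓, 1 ✓, 2 ✓.
At position 3 the labels are {target}, so ¬fan ∧ target → hot is false there. This is the first violation.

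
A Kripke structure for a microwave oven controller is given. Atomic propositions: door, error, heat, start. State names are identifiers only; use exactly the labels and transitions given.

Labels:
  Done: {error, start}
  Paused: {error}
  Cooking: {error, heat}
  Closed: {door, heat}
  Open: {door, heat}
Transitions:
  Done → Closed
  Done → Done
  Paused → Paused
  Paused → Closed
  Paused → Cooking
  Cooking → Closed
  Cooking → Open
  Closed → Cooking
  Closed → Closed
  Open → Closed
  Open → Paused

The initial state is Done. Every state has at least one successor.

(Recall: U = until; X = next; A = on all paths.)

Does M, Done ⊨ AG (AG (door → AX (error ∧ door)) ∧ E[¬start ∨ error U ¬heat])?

No

States satisfying AG (AG (door → AX (error ∧ door)) ∧ E[¬start ∨ error U ¬heat]): ∅.
Closed is reachable from Done and violates AG (door → AX (error ∧ door)) ∧ E[¬start ∨ error U ¬heat], so AG fails at Done.
Done ∉ Sat(AG (AG (door → AX (error ∧ door)) ∧ E[¬start ∨ error U ¬heat])).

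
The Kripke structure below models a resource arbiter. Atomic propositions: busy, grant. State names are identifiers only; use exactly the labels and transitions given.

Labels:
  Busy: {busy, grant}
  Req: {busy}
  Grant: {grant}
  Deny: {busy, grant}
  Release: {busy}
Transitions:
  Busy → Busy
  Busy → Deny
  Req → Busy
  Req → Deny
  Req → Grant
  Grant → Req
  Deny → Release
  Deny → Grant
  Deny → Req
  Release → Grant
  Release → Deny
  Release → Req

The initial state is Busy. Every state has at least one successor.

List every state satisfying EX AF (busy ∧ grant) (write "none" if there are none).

States satisfying AF (busy ∧ grant): {Busy, Deny}.
States satisfying EX AF (busy ∧ grant): {Busy, Req, Release}.

{Busy, Req, Release}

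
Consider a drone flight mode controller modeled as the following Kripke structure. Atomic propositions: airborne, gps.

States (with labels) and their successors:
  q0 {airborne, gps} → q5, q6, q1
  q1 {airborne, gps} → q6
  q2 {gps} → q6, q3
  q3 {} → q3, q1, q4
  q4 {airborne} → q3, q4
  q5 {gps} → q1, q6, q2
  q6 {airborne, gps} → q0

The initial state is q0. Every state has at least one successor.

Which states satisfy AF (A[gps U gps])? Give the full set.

{q0, q1, q2, q5, q6}

States satisfying A[gps U gps]: {q0, q1, q2, q5, q6}.
States satisfying AF (A[gps U gps]): {q0, q1, q2, q5, q6}.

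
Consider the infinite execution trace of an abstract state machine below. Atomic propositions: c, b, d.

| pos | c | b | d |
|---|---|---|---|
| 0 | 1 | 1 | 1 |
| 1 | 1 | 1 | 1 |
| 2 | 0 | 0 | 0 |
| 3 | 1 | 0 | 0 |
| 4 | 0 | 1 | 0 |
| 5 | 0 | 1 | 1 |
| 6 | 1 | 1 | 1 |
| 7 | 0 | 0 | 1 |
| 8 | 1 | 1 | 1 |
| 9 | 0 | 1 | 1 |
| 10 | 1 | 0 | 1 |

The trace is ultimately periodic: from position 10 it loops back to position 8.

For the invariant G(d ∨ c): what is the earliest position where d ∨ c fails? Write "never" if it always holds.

Check d ∨ c at each position in order: 0 ✓, 1 ✓.
At position 2 the labels are {}, so d ∨ c is false there. This is the first violation.

2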